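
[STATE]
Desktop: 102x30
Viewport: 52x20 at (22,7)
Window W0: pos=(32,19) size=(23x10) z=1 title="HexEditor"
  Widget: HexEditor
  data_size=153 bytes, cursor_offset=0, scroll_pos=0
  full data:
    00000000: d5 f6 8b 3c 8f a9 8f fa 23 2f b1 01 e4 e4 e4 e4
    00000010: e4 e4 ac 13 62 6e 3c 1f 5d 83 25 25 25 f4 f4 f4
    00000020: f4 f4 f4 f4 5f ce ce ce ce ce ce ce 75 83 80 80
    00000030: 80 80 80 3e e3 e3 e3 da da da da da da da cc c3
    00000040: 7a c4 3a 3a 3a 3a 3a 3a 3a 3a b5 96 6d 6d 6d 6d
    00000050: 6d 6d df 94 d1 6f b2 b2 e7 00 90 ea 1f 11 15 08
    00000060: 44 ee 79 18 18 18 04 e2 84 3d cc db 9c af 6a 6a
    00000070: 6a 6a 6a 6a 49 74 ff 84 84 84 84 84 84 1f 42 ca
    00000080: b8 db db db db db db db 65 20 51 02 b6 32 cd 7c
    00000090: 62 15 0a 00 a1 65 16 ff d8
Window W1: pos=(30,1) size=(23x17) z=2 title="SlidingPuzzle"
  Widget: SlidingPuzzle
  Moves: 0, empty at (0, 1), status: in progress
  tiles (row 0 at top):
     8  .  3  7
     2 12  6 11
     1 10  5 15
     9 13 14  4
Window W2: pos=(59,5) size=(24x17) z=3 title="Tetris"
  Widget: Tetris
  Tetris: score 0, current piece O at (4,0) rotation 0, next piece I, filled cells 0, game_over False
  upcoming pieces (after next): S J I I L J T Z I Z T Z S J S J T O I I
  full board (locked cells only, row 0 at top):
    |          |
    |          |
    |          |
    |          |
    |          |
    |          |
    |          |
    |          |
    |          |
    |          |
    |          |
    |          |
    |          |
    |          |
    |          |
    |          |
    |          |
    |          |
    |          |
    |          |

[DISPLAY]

        ┃│  2 │ 12 │  6 │ 11 │┃      ┠──────────────
        ┃├────┼────┼────┼────┤┃      ┃          │Nex
        ┃│  1 │ 10 │  5 │ 15 │┃      ┃          │███
        ┃├────┼────┼────┼────┤┃      ┃          │   
        ┃│  9 │ 13 │ 14 │  4 │┃      ┃          │   
        ┃└────┴────┴────┴────┘┃      ┃          │   
        ┃Moves: 0             ┃      ┃          │   
        ┃                     ┃      ┃          │Sco
        ┃                     ┃      ┃          │0  
        ┃                     ┃      ┃          │   
        ┗━━━━━━━━━━━━━━━━━━━━━┛      ┃          │   
                                     ┃          │   
          ┏━━━━━━━━━━━━━━━━━━━━━┓    ┃          │   
          ┃ HexEditor           ┃    ┃          │   
          ┠─────────────────────┨    ┗━━━━━━━━━━━━━━
          ┃00000000  D5 f6 8b 3c┃                   
          ┃00000010  e4 e4 ac 13┃                   
          ┃00000020  f4 f4 f4 f4┃                   
          ┃00000030  80 80 80 3e┃                   
          ┃00000040  7a c4 3a 3a┃                   


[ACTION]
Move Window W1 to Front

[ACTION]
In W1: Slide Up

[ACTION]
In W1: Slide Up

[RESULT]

        ┃│  2 │ 10 │  6 │ 11 │┃      ┠──────────────
        ┃├────┼────┼────┼────┤┃      ┃          │Nex
        ┃│  1 │    │  5 │ 15 │┃      ┃          │███
        ┃├────┼────┼────┼────┤┃      ┃          │   
        ┃│  9 │ 13 │ 14 │  4 │┃      ┃          │   
        ┃└────┴────┴────┴────┘┃      ┃          │   
        ┃Moves: 2             ┃      ┃          │   
        ┃                     ┃      ┃          │Sco
        ┃                     ┃      ┃          │0  
        ┃                     ┃      ┃          │   
        ┗━━━━━━━━━━━━━━━━━━━━━┛      ┃          │   
                                     ┃          │   
          ┏━━━━━━━━━━━━━━━━━━━━━┓    ┃          │   
          ┃ HexEditor           ┃    ┃          │   
          ┠─────────────────────┨    ┗━━━━━━━━━━━━━━
          ┃00000000  D5 f6 8b 3c┃                   
          ┃00000010  e4 e4 ac 13┃                   
          ┃00000020  f4 f4 f4 f4┃                   
          ┃00000030  80 80 80 3e┃                   
          ┃00000040  7a c4 3a 3a┃                   


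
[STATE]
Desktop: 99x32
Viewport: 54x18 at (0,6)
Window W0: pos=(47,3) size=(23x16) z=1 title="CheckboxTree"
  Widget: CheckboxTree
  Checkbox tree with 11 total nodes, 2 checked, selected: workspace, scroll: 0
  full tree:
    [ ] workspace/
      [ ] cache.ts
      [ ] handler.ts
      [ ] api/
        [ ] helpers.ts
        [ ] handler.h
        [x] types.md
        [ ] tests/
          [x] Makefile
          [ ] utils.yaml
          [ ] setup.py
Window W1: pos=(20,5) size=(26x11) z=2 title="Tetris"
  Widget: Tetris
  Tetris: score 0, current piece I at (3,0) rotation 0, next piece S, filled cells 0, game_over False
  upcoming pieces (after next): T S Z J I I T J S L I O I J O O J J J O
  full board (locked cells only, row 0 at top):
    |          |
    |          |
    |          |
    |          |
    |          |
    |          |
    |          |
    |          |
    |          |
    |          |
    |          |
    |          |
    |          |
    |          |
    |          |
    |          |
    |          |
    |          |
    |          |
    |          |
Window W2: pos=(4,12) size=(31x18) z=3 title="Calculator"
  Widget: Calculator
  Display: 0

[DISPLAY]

                    ┃ Tetris                 ┃ ┃>[-] w
                    ┠────────────────────────┨ ┃   [ ]
                    ┃          │Next:        ┃ ┃   [ ]
                    ┃          │ ░░          ┃ ┃   [-]
                    ┃          │░░           ┃ ┃     [
                    ┃          │             ┃ ┃     [
    ┏━━━━━━━━━━━━━━━━━━━━━━━━━━━━━┓          ┃ ┃     [
    ┃ Calculator                  ┃          ┃ ┃     [
    ┠─────────────────────────────┨re:       ┃ ┃      
    ┃                            0┃━━━━━━━━━━┛ ┃      
    ┃┌───┬───┬───┬───┐            ┃            ┃      
    ┃│ 7 │ 8 │ 9 │ ÷ │            ┃            ┃      
    ┃├───┼───┼───┼───┤            ┃            ┗━━━━━━
    ┃│ 4 │ 5 │ 6 │ × │            ┃                   
    ┃├───┼───┼───┼───┤            ┃                   
    ┃│ 1 │ 2 │ 3 │ - │            ┃                   
    ┃├───┼───┼───┼───┤            ┃                   
    ┃│ 0 │ . │ = │ + │            ┃                   


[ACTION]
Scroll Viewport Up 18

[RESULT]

                                                      
                                                      
                                                      
                                               ┏━━━━━━
                                               ┃ Check
                    ┏━━━━━━━━━━━━━━━━━━━━━━━━┓ ┠──────
                    ┃ Tetris                 ┃ ┃>[-] w
                    ┠────────────────────────┨ ┃   [ ]
                    ┃          │Next:        ┃ ┃   [ ]
                    ┃          │ ░░          ┃ ┃   [-]
                    ┃          │░░           ┃ ┃     [
                    ┃          │             ┃ ┃     [
    ┏━━━━━━━━━━━━━━━━━━━━━━━━━━━━━┓          ┃ ┃     [
    ┃ Calculator                  ┃          ┃ ┃     [
    ┠─────────────────────────────┨re:       ┃ ┃      
    ┃                            0┃━━━━━━━━━━┛ ┃      
    ┃┌───┬───┬───┬───┐            ┃            ┃      
    ┃│ 7 │ 8 │ 9 │ ÷ │            ┃            ┃      


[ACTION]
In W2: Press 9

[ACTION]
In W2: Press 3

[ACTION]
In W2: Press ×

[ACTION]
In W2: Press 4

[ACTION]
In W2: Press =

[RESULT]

                                                      
                                                      
                                                      
                                               ┏━━━━━━
                                               ┃ Check
                    ┏━━━━━━━━━━━━━━━━━━━━━━━━┓ ┠──────
                    ┃ Tetris                 ┃ ┃>[-] w
                    ┠────────────────────────┨ ┃   [ ]
                    ┃          │Next:        ┃ ┃   [ ]
                    ┃          │ ░░          ┃ ┃   [-]
                    ┃          │░░           ┃ ┃     [
                    ┃          │             ┃ ┃     [
    ┏━━━━━━━━━━━━━━━━━━━━━━━━━━━━━┓          ┃ ┃     [
    ┃ Calculator                  ┃          ┃ ┃     [
    ┠─────────────────────────────┨re:       ┃ ┃      
    ┃                          372┃━━━━━━━━━━┛ ┃      
    ┃┌───┬───┬───┬───┐            ┃            ┃      
    ┃│ 7 │ 8 │ 9 │ ÷ │            ┃            ┃      


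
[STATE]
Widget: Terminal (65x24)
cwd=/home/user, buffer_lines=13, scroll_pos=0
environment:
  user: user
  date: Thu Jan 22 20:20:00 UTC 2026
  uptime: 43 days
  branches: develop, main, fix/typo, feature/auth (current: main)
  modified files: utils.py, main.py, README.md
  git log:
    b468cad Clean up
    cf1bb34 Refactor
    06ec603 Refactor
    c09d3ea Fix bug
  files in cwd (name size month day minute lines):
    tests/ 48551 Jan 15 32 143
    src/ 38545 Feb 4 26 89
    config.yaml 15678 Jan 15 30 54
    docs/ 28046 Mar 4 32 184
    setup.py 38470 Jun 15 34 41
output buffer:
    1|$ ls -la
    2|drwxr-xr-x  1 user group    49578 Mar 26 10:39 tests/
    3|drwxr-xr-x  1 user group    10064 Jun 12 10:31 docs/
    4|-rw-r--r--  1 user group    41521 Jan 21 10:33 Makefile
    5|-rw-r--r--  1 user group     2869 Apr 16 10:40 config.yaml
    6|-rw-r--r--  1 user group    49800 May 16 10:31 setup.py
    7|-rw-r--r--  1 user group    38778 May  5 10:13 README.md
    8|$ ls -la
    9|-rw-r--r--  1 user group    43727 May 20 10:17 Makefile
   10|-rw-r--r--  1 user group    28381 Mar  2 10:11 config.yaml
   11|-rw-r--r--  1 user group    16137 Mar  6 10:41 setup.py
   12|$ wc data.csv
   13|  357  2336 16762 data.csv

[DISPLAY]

$ ls -la                                                         
drwxr-xr-x  1 user group    49578 Mar 26 10:39 tests/            
drwxr-xr-x  1 user group    10064 Jun 12 10:31 docs/             
-rw-r--r--  1 user group    41521 Jan 21 10:33 Makefile          
-rw-r--r--  1 user group     2869 Apr 16 10:40 config.yaml       
-rw-r--r--  1 user group    49800 May 16 10:31 setup.py          
-rw-r--r--  1 user group    38778 May  5 10:13 README.md         
$ ls -la                                                         
-rw-r--r--  1 user group    43727 May 20 10:17 Makefile          
-rw-r--r--  1 user group    28381 Mar  2 10:11 config.yaml       
-rw-r--r--  1 user group    16137 Mar  6 10:41 setup.py          
$ wc data.csv                                                    
  357  2336 16762 data.csv                                       
$ █                                                              
                                                                 
                                                                 
                                                                 
                                                                 
                                                                 
                                                                 
                                                                 
                                                                 
                                                                 
                                                                 


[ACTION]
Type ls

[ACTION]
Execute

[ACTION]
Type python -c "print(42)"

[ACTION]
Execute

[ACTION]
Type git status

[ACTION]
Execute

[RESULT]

drwxr-xr-x  1 user group    49578 Mar 26 10:39 tests/            
drwxr-xr-x  1 user group    10064 Jun 12 10:31 docs/             
-rw-r--r--  1 user group    41521 Jan 21 10:33 Makefile          
-rw-r--r--  1 user group     2869 Apr 16 10:40 config.yaml       
-rw-r--r--  1 user group    49800 May 16 10:31 setup.py          
-rw-r--r--  1 user group    38778 May  5 10:13 README.md         
$ ls -la                                                         
-rw-r--r--  1 user group    43727 May 20 10:17 Makefile          
-rw-r--r--  1 user group    28381 Mar  2 10:11 config.yaml       
-rw-r--r--  1 user group    16137 Mar  6 10:41 setup.py          
$ wc data.csv                                                    
  357  2336 16762 data.csv                                       
$ ls                                                             
tests/  src/  config.yaml  docs/  setup.py                       
$ python -c "print(42)"                                          
42                                                               
$ git status                                                     
On branch main                                                   
Changes not staged for commit:                                   
                                                                 
        modified:   utils.py                                     
        modified:   main.py                                      
        modified:   README.md                                    
$ █                                                              


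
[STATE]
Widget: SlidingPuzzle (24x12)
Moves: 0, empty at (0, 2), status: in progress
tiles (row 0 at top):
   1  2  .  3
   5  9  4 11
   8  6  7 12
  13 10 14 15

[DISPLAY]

┌────┬────┬────┬────┐   
│  1 │  2 │    │  3 │   
├────┼────┼────┼────┤   
│  5 │  9 │  4 │ 11 │   
├────┼────┼────┼────┤   
│  8 │  6 │  7 │ 12 │   
├────┼────┼────┼────┤   
│ 13 │ 10 │ 14 │ 15 │   
└────┴────┴────┴────┘   
Moves: 0                
                        
                        


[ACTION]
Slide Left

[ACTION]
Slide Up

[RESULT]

┌────┬────┬────┬────┐   
│  1 │  2 │  3 │ 11 │   
├────┼────┼────┼────┤   
│  5 │  9 │  4 │    │   
├────┼────┼────┼────┤   
│  8 │  6 │  7 │ 12 │   
├────┼────┼────┼────┤   
│ 13 │ 10 │ 14 │ 15 │   
└────┴────┴────┴────┘   
Moves: 2                
                        
                        


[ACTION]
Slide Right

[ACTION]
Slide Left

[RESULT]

┌────┬────┬────┬────┐   
│  1 │  2 │  3 │ 11 │   
├────┼────┼────┼────┤   
│  5 │  9 │  4 │    │   
├────┼────┼────┼────┤   
│  8 │  6 │  7 │ 12 │   
├────┼────┼────┼────┤   
│ 13 │ 10 │ 14 │ 15 │   
└────┴────┴────┴────┘   
Moves: 4                
                        
                        


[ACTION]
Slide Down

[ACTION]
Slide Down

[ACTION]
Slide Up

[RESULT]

┌────┬────┬────┬────┐   
│  1 │  2 │  3 │ 11 │   
├────┼────┼────┼────┤   
│  5 │  9 │  4 │    │   
├────┼────┼────┼────┤   
│  8 │  6 │  7 │ 12 │   
├────┼────┼────┼────┤   
│ 13 │ 10 │ 14 │ 15 │   
└────┴────┴────┴────┘   
Moves: 6                
                        
                        


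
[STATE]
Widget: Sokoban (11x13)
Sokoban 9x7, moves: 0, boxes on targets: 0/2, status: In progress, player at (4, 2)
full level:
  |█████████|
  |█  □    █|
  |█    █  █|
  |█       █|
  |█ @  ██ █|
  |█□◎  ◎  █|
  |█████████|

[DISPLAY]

█████████  
█  □    █  
█    █  █  
█       █  
█ @  ██ █  
█□◎  ◎  █  
█████████  
Moves: 0  0
           
           
           
           
           


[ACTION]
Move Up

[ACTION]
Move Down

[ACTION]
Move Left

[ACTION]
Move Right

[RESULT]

█████████  
█  □    █  
█    █  █  
█       █  
█ @  ██ █  
█□◎  ◎  █  
█████████  
Moves: 4  0
           
           
           
           
           


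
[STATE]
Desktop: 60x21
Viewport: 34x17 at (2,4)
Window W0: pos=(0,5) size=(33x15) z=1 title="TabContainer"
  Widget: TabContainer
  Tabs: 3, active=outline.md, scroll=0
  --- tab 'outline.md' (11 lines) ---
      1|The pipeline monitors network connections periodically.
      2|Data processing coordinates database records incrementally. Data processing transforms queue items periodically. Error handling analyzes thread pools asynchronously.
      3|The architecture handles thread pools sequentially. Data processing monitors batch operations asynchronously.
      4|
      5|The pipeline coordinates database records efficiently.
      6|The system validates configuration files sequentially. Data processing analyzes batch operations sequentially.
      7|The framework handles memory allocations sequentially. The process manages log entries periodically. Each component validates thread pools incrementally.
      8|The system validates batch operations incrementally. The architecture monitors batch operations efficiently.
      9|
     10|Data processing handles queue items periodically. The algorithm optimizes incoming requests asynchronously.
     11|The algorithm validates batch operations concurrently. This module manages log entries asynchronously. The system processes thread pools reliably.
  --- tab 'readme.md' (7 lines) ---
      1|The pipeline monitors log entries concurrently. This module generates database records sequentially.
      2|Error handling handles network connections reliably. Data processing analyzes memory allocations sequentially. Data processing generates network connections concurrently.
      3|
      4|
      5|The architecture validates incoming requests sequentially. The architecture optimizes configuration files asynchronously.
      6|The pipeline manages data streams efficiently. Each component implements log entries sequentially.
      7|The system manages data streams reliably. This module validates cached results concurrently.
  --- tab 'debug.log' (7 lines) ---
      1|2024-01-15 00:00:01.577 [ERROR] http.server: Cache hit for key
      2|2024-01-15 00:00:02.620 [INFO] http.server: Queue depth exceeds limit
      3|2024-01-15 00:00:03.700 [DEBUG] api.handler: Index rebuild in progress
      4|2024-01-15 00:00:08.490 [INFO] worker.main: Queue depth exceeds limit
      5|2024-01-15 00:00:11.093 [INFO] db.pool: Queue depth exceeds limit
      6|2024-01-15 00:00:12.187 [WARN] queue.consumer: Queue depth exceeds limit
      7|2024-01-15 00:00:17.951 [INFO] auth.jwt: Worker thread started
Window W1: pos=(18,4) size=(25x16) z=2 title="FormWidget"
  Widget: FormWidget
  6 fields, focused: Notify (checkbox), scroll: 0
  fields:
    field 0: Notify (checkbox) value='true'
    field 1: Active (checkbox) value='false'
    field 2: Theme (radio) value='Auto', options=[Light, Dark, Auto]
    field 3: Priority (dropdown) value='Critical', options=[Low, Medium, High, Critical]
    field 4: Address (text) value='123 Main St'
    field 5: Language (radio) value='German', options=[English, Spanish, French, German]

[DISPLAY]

                ┏━━━━━━━━━━━━━━━━━
━━━━━━━━━━━━━━━━┃ FormWidget      
TabContainer    ┠─────────────────
────────────────┃> Notify:     [x]
outline.md]│ rea┃  Active:     [ ]
────────────────┃  Theme:      ( )
he pipeline moni┃  Priority:   [Cr
ata processing c┃  Address:    [12
he architecture ┃  Language:   ( )
                ┃                 
he pipeline coor┃                 
he system valida┃                 
he framework han┃                 
he system valida┃                 
                ┃                 
━━━━━━━━━━━━━━━━┗━━━━━━━━━━━━━━━━━
                                  


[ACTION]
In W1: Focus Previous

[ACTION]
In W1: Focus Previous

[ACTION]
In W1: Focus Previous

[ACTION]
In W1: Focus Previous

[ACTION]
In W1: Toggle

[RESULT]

                ┏━━━━━━━━━━━━━━━━━
━━━━━━━━━━━━━━━━┃ FormWidget      
TabContainer    ┠─────────────────
────────────────┃  Notify:     [x]
outline.md]│ rea┃  Active:     [ ]
────────────────┃> Theme:      ( )
he pipeline moni┃  Priority:   [Cr
ata processing c┃  Address:    [12
he architecture ┃  Language:   ( )
                ┃                 
he pipeline coor┃                 
he system valida┃                 
he framework han┃                 
he system valida┃                 
                ┃                 
━━━━━━━━━━━━━━━━┗━━━━━━━━━━━━━━━━━
                                  


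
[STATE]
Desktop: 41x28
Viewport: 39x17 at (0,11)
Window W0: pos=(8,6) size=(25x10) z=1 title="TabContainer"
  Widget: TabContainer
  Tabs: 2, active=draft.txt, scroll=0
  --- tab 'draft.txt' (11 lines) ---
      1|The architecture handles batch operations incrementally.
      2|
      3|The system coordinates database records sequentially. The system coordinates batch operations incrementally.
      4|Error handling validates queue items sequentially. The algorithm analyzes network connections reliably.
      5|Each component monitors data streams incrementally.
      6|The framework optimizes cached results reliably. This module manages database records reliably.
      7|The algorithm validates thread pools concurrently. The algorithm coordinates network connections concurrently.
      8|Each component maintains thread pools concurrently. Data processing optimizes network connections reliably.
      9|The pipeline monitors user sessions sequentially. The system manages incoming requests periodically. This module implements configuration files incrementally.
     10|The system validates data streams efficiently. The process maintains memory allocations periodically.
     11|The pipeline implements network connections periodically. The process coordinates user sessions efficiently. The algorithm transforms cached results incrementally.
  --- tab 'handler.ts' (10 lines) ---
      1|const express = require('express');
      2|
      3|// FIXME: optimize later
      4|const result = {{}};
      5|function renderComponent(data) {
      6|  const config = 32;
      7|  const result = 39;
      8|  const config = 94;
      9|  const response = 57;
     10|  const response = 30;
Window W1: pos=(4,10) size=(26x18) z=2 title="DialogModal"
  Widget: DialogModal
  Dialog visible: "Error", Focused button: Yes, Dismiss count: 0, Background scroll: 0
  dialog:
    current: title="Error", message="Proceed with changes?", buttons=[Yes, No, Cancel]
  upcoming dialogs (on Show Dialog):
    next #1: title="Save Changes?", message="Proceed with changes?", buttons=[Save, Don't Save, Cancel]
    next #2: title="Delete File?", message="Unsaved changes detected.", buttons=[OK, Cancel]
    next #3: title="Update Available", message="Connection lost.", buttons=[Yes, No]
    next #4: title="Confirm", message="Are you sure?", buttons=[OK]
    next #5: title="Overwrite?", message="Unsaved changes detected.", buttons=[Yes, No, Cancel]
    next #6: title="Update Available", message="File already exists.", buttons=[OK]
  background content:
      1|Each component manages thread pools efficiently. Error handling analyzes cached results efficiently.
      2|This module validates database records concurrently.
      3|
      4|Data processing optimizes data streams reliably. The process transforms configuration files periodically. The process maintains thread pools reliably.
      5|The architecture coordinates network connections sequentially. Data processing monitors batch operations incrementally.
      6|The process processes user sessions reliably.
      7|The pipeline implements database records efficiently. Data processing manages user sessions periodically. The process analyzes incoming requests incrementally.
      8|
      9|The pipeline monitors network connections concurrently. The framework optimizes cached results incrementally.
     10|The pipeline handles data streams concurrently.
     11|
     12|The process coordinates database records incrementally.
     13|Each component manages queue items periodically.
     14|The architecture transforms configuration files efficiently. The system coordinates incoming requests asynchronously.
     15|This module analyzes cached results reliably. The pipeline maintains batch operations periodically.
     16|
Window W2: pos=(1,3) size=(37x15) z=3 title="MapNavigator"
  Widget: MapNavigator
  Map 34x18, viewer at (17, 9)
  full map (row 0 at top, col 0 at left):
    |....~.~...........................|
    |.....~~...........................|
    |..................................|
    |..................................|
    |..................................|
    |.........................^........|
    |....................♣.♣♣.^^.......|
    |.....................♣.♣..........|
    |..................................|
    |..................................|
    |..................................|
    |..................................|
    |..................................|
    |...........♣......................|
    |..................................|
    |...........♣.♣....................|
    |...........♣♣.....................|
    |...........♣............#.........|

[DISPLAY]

 ┃.................@................ ┃ 
 ┃.................................. ┃ 
 ┃.................................. ┃ 
 ┃.................................. ┃ 
 ┃...........♣...................... ┃ 
 ┃.................................. ┃ 
 ┗━━━━━━━━━━━━━━━━━━━━━━━━━━━━━━━━━━━┛ 
    ┃Th│      Error       │us┃         
    ┃Th│Proceed with chang│s ┃         
    ┃  │[Yes]  No   Cancel│  ┃         
    ┃Th└──────────────────┘ne┃         
    ┃The pipeline handles dat┃         
    ┃                        ┃         
    ┃The process coordinates ┃         
    ┃Each component manages q┃         
    ┃The architecture transfo┃         
    ┗━━━━━━━━━━━━━━━━━━━━━━━━┛         


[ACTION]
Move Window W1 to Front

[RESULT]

 ┃..┃ DialogModal            ┃...... ┃ 
 ┃..┠────────────────────────┨...... ┃ 
 ┃..┃Each component manages t┃...... ┃ 
 ┃..┃This module validates da┃...... ┃ 
 ┃..┃                        ┃...... ┃ 
 ┃..┃Data processing optimize┃...... ┃ 
 ┗━━┃Th┌──────────────────┐in┃━━━━━━━┛ 
    ┃Th│      Error       │us┃         
    ┃Th│Proceed with chang│s ┃         
    ┃  │[Yes]  No   Cancel│  ┃         
    ┃Th└──────────────────┘ne┃         
    ┃The pipeline handles dat┃         
    ┃                        ┃         
    ┃The process coordinates ┃         
    ┃Each component manages q┃         
    ┃The architecture transfo┃         
    ┗━━━━━━━━━━━━━━━━━━━━━━━━┛         


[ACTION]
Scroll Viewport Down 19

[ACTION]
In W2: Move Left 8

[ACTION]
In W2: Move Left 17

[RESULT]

 ┃  ┃ DialogModal            ┃.......┃ 
 ┃  ┠────────────────────────┨.......┃ 
 ┃  ┃Each component manages t┃.......┃ 
 ┃  ┃This module validates da┃.......┃ 
 ┃  ┃                        ┃♣......┃ 
 ┃  ┃Data processing optimize┃.......┃ 
 ┗━━┃Th┌──────────────────┐in┃━━━━━━━┛ 
    ┃Th│      Error       │us┃         
    ┃Th│Proceed with chang│s ┃         
    ┃  │[Yes]  No   Cancel│  ┃         
    ┃Th└──────────────────┘ne┃         
    ┃The pipeline handles dat┃         
    ┃                        ┃         
    ┃The process coordinates ┃         
    ┃Each component manages q┃         
    ┃The architecture transfo┃         
    ┗━━━━━━━━━━━━━━━━━━━━━━━━┛         


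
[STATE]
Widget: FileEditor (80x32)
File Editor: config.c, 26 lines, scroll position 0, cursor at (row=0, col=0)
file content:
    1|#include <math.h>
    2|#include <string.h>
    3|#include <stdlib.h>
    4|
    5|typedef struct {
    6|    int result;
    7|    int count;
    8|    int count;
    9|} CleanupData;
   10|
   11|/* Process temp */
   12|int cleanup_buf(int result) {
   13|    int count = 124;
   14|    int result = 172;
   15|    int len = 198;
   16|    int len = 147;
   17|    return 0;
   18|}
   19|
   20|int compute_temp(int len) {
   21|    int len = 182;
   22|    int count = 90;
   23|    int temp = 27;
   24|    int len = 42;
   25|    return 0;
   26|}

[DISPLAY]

█include <math.h>                                                              ▲
#include <string.h>                                                            █
#include <stdlib.h>                                                            ░
                                                                               ░
typedef struct {                                                               ░
    int result;                                                                ░
    int count;                                                                 ░
    int count;                                                                 ░
} CleanupData;                                                                 ░
                                                                               ░
/* Process temp */                                                             ░
int cleanup_buf(int result) {                                                  ░
    int count = 124;                                                           ░
    int result = 172;                                                          ░
    int len = 198;                                                             ░
    int len = 147;                                                             ░
    return 0;                                                                  ░
}                                                                              ░
                                                                               ░
int compute_temp(int len) {                                                    ░
    int len = 182;                                                             ░
    int count = 90;                                                            ░
    int temp = 27;                                                             ░
    int len = 42;                                                              ░
    return 0;                                                                  ░
}                                                                              ░
                                                                               ░
                                                                               ░
                                                                               ░
                                                                               ░
                                                                               ░
                                                                               ▼


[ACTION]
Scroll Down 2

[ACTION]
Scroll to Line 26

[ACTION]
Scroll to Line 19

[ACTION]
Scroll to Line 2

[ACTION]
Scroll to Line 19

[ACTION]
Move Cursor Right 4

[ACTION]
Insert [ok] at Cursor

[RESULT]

#incok█ude <math.h>                                                            ▲
#include <string.h>                                                            █
#include <stdlib.h>                                                            ░
                                                                               ░
typedef struct {                                                               ░
    int result;                                                                ░
    int count;                                                                 ░
    int count;                                                                 ░
} CleanupData;                                                                 ░
                                                                               ░
/* Process temp */                                                             ░
int cleanup_buf(int result) {                                                  ░
    int count = 124;                                                           ░
    int result = 172;                                                          ░
    int len = 198;                                                             ░
    int len = 147;                                                             ░
    return 0;                                                                  ░
}                                                                              ░
                                                                               ░
int compute_temp(int len) {                                                    ░
    int len = 182;                                                             ░
    int count = 90;                                                            ░
    int temp = 27;                                                             ░
    int len = 42;                                                              ░
    return 0;                                                                  ░
}                                                                              ░
                                                                               ░
                                                                               ░
                                                                               ░
                                                                               ░
                                                                               ░
                                                                               ▼


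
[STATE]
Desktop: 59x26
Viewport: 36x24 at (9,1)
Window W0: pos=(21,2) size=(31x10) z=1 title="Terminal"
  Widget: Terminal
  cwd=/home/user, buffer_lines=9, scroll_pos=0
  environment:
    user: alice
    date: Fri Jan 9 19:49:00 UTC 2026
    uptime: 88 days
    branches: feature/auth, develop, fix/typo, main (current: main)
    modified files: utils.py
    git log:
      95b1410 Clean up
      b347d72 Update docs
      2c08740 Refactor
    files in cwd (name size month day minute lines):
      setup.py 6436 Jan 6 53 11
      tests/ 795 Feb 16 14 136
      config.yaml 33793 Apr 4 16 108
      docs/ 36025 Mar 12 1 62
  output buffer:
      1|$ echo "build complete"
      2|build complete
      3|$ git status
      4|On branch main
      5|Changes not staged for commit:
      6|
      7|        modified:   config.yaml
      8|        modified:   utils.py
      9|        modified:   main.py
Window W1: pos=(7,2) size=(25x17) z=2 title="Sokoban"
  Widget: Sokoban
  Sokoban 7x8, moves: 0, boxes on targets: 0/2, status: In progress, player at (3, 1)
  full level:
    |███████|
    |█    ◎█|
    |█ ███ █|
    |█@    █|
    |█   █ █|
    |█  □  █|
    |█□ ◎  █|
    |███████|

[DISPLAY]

                                    
━━━━━━━━━━━━━━━━━━━━━━┓━━━━━━━━━━━━━
Sokoban               ┃             
──────────────────────┨─────────────
██████                ┃ild complete"
    ◎█                ┃lete         
 ███ █                ┃us           
@    █                ┃main         
   █ █                ┃t staged for 
  □  █                ┃             
□ ◎  █                ┃━━━━━━━━━━━━━
██████                ┃             
oves: 0  0/2          ┃             
                      ┃             
                      ┃             
                      ┃             
                      ┃             
━━━━━━━━━━━━━━━━━━━━━━┛             
                                    
                                    
                                    
                                    
                                    
                                    


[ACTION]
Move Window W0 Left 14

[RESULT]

                                    
━━━━━━━━━━━━━━━━━━━━━━┓━━━━━┓       
Sokoban               ┃     ┃       
──────────────────────┨─────┨       
██████                ┃     ┃       
    ◎█                ┃     ┃       
 ███ █                ┃     ┃       
@    █                ┃     ┃       
   █ █                ┃ommit┃       
  □  █                ┃     ┃       
□ ◎  █                ┃━━━━━┛       
██████                ┃             
oves: 0  0/2          ┃             
                      ┃             
                      ┃             
                      ┃             
                      ┃             
━━━━━━━━━━━━━━━━━━━━━━┛             
                                    
                                    
                                    
                                    
                                    
                                    


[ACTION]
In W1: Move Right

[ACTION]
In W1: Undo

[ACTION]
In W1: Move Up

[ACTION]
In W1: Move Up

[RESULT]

                                    
━━━━━━━━━━━━━━━━━━━━━━┓━━━━━┓       
Sokoban               ┃     ┃       
──────────────────────┨─────┨       
██████                ┃     ┃       
@   ◎█                ┃     ┃       
 ███ █                ┃     ┃       
     █                ┃     ┃       
   █ █                ┃ommit┃       
  □  █                ┃     ┃       
□ ◎  █                ┃━━━━━┛       
██████                ┃             
oves: 2  0/2          ┃             
                      ┃             
                      ┃             
                      ┃             
                      ┃             
━━━━━━━━━━━━━━━━━━━━━━┛             
                                    
                                    
                                    
                                    
                                    
                                    
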